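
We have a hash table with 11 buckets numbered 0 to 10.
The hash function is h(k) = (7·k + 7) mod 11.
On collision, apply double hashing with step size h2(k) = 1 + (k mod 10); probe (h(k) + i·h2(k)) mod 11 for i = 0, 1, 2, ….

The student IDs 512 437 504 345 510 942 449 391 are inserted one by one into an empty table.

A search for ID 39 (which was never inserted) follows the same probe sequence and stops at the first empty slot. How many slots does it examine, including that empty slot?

7

512: h=5 => slot 5
437: h=8 => slot 8
504: h=4 => slot 4
345: h=2 => slot 2
510: h=2, h2=1, probe 2,3 => slot 3
942: h=1 => slot 1
449: h=4, h2=10, probe 4,3,2,1,0 => slot 0
391: h=5, h2=2, probe 5,7 => slot 7
Table: [449, 942, 345, 510, 504, 512, ., 391, 437, ., .]
Lookup 39: h=5, h2=10, probe 5,4,3,2,1,0,10 → slot 10 empty, not found.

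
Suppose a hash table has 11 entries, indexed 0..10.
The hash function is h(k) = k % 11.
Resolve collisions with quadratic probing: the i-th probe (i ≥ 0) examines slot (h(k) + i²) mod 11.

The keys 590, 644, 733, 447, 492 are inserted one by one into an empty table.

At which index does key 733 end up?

8

590 hashes to 7; slot 7 is free => place at 7.
644 hashes to 6; slot 6 is free => place at 6.
733 hashes to 7; 7 taken => place at 8.
447 hashes to 7; 7,8 taken => place at 0.
492 hashes to 8; 8 taken => place at 9.
Table: [447, —, —, —, —, —, 644, 590, 733, 492, —]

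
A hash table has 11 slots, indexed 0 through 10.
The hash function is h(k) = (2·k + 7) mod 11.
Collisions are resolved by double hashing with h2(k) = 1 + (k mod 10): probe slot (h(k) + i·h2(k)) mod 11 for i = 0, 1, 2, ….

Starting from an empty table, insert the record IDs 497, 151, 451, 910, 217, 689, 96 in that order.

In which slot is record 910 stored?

2

Insert 497: h=0, slot 0 empty → index 0.
Insert 151: h=1, slot 1 empty → index 1.
Insert 451: h=7, slot 7 empty → index 7.
Insert 910: h=1, h2=1, slot 1 occupied → index 2.
Insert 217: h=1, h2=8, slot 1 occupied → index 9.
Insert 689: h=10, slot 10 empty → index 10.
Insert 96: h=1, h2=7, slot 1 occupied → index 8.
Table: [497, 151, 910, —, —, —, —, 451, 96, 217, 689]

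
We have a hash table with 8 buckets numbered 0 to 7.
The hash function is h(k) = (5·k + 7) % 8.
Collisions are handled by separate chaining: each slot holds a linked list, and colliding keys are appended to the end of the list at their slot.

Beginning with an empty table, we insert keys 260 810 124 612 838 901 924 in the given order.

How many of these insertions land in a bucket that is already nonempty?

3

Insert 260: h=3, bucket 3 empty -> new chain.
Insert 810: h=1, bucket 1 empty -> new chain.
Insert 124: h=3, bucket 3 nonempty -> append to chain.
Insert 612: h=3, bucket 3 nonempty -> append to chain.
Insert 838: h=5, bucket 5 empty -> new chain.
Insert 901: h=0, bucket 0 empty -> new chain.
Insert 924: h=3, bucket 3 nonempty -> append to chain.
Final buckets:
0: 901
1: 810
2: -
3: 260 -> 124 -> 612 -> 924
4: -
5: 838
6: -
7: -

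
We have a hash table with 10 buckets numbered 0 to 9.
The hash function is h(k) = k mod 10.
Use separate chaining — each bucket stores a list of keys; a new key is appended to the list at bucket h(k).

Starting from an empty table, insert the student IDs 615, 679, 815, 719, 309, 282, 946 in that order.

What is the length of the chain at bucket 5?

2

615 -> bucket 5
679 -> bucket 9
815 -> bucket 5 (collision)
719 -> bucket 9 (collision)
309 -> bucket 9 (collision)
282 -> bucket 2
946 -> bucket 6
Final buckets:
0: .
1: .
2: 282
3: .
4: .
5: 615 -> 815
6: 946
7: .
8: .
9: 679 -> 719 -> 309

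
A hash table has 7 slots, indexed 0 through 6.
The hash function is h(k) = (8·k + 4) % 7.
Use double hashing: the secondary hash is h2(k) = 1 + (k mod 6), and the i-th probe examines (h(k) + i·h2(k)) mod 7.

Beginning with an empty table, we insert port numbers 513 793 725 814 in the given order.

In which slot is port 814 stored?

4

Insert 513: h=6, slot 6 empty → index 6.
Insert 793: h=6, h2=2, slot 6 occupied → index 1.
Insert 725: h=1, h2=6, slot 1 occupied → index 0.
Insert 814: h=6, h2=5, slot 6 occupied → index 4.
Table: [725, 793, —, —, 814, —, 513]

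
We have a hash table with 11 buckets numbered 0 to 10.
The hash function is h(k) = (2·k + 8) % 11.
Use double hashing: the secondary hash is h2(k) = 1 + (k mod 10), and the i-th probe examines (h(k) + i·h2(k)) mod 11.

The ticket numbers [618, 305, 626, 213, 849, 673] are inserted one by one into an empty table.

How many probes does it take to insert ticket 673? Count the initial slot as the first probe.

618: h=1 => slot 1
305: h=2 => slot 2
626: h=6 => slot 6
213: h=5 => slot 5
849: h=1, h2=10, probe 1,0 => slot 0
673: h=1, h2=4, probe 1,5,9 => slot 9
Table: [849, 618, 305, —, —, 213, 626, —, —, 673, —]

3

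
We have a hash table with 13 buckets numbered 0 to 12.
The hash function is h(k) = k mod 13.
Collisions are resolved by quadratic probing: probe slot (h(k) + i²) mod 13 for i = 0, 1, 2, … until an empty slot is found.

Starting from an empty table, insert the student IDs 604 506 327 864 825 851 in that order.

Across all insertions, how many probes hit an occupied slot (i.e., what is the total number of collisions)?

Insert 604: h=6, slot 6 empty → index 6.
Insert 506: h=12, slot 12 empty → index 12.
Insert 327: h=2, slot 2 empty → index 2.
Insert 864: h=6, slot 6 occupied → index 7.
Insert 825: h=6, slots 6,7 occupied → index 10.
Insert 851: h=6, slots 6,7,10,2 occupied → index 9.
Table: [., ., 327, ., ., ., 604, 864, ., 851, 825, ., 506]

7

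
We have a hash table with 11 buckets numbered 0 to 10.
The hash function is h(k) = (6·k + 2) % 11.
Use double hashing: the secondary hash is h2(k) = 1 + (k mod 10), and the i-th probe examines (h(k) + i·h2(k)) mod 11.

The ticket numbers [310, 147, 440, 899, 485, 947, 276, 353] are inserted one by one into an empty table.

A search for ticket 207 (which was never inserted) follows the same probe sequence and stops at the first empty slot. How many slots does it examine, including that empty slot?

Insert 310: h=3, slot 3 empty => index 3.
Insert 147: h=4, slot 4 empty => index 4.
Insert 440: h=2, slot 2 empty => index 2.
Insert 899: h=6, slot 6 empty => index 6.
Insert 485: h=8, slot 8 empty => index 8.
Insert 947: h=8, h2=8, slot 8 occupied => index 5.
Insert 276: h=8, h2=7, slots 8,4 occupied => index 0.
Insert 353: h=8, h2=4, slot 8 occupied => index 1.
Table: [276, 353, 440, 310, 147, 947, 899, -, 485, -, -]
Lookup 207: h=1, h2=8, probe 1,9 → slot 9 empty, not found.

2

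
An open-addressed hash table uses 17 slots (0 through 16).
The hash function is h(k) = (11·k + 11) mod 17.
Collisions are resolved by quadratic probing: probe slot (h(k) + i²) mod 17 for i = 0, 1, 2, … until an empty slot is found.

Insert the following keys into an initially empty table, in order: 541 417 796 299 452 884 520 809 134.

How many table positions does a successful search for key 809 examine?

541: h=12 → slot 12
417: h=8 → slot 8
796: h=12, probe 12,13 → slot 13
299: h=2 → slot 2
452: h=2, probe 2,3 → slot 3
884: h=11 → slot 11
520: h=2, probe 2,3,6 → slot 6
809: h=2, probe 2,3,6,11,1 → slot 1
134: h=6, probe 6,7 → slot 7
Table: [., 809, 299, 452, ., ., 520, 134, 417, ., ., 884, 541, 796, ., ., .]
Lookup 809: h=2, probe 2,3,6,11,1 → found at 1.

5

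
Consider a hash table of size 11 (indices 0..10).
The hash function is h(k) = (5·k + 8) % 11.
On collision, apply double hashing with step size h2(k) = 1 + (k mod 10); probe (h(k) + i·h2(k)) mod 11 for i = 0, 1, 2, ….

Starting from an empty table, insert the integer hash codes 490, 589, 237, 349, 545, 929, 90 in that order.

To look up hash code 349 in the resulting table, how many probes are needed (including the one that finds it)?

2

490: h=5 => slot 5
589: h=5, h2=10, probe 5,4 => slot 4
237: h=5, h2=8, probe 5,2 => slot 2
349: h=4, h2=10, probe 4,3 => slot 3
545: h=5, h2=6, probe 5,0 => slot 0
929: h=0, h2=10, probe 0,10 => slot 10
90: h=7 => slot 7
Table: [545, —, 237, 349, 589, 490, —, 90, —, —, 929]
Lookup 349: h=4, h2=10, probe 4,3 → found at 3.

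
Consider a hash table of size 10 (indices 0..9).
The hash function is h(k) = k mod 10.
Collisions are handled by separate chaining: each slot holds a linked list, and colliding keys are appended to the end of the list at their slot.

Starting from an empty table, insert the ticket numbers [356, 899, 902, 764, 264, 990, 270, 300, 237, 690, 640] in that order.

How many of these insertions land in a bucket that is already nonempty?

5

Insert 356: h=6, bucket 6 empty -> new chain.
Insert 899: h=9, bucket 9 empty -> new chain.
Insert 902: h=2, bucket 2 empty -> new chain.
Insert 764: h=4, bucket 4 empty -> new chain.
Insert 264: h=4, bucket 4 nonempty -> append to chain.
Insert 990: h=0, bucket 0 empty -> new chain.
Insert 270: h=0, bucket 0 nonempty -> append to chain.
Insert 300: h=0, bucket 0 nonempty -> append to chain.
Insert 237: h=7, bucket 7 empty -> new chain.
Insert 690: h=0, bucket 0 nonempty -> append to chain.
Insert 640: h=0, bucket 0 nonempty -> append to chain.
Final buckets:
0: 990 -> 270 -> 300 -> 690 -> 640
1: -
2: 902
3: -
4: 764 -> 264
5: -
6: 356
7: 237
8: -
9: 899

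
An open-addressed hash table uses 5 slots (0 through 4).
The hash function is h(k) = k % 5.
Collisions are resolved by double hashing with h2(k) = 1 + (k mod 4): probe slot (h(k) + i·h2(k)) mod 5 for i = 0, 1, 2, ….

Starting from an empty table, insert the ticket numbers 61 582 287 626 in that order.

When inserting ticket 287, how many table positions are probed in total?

61 hashes to 1; slot 1 is free => place at 1.
582 hashes to 2; slot 2 is free => place at 2.
287 hashes to 2, h2=4; 2,1 taken => place at 0.
626 hashes to 1, h2=3; 1 taken => place at 4.
Table: [287, 61, 582, ∅, 626]

3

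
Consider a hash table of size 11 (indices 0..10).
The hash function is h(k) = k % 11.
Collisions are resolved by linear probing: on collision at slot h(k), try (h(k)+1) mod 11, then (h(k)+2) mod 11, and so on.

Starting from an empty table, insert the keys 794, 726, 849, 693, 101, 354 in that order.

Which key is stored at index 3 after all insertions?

849

Insert 794: h=2, slot 2 empty => index 2.
Insert 726: h=0, slot 0 empty => index 0.
Insert 849: h=2, slot 2 occupied => index 3.
Insert 693: h=0, slot 0 occupied => index 1.
Insert 101: h=2, slots 2,3 occupied => index 4.
Insert 354: h=2, slots 2,3,4 occupied => index 5.
Table: [726, 693, 794, 849, 101, 354, ∅, ∅, ∅, ∅, ∅]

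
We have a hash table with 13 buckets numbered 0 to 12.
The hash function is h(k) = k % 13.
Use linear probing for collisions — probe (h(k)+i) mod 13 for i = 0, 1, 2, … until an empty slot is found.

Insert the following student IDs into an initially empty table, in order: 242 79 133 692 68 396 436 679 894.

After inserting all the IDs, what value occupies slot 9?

242: h=8 → slot 8
79: h=1 → slot 1
133: h=3 → slot 3
692: h=3, probe 3,4 → slot 4
68: h=3, probe 3,4,5 → slot 5
396: h=6 → slot 6
436: h=7 → slot 7
679: h=3, probe 3,4,5,6,7,8,9 → slot 9
894: h=10 → slot 10
Table: [—, 79, —, 133, 692, 68, 396, 436, 242, 679, 894, —, —]

679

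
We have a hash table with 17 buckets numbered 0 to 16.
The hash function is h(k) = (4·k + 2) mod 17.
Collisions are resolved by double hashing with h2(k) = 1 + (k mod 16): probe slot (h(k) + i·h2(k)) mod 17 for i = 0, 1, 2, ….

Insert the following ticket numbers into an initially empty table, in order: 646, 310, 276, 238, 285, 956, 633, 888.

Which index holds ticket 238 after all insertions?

0

Insert 646: h=2, slot 2 empty => index 2.
Insert 310: h=1, slot 1 empty => index 1.
Insert 276: h=1, h2=5, slot 1 occupied => index 6.
Insert 238: h=2, h2=15, slot 2 occupied => index 0.
Insert 285: h=3, slot 3 empty => index 3.
Insert 956: h=1, h2=13, slot 1 occupied => index 14.
Insert 633: h=1, h2=10, slot 1 occupied => index 11.
Insert 888: h=1, h2=9, slot 1 occupied => index 10.
Table: [238, 310, 646, 285, —, —, 276, —, —, —, 888, 633, —, —, 956, —, —]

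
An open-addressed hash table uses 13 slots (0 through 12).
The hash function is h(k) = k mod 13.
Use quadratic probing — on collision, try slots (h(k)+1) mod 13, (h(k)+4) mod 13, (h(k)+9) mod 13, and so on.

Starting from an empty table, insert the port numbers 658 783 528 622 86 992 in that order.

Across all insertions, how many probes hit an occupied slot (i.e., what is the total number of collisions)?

658 hashes to 8; slot 8 is free => place at 8.
783 hashes to 3; slot 3 is free => place at 3.
528 hashes to 8; 8 taken => place at 9.
622 hashes to 11; slot 11 is free => place at 11.
86 hashes to 8; 8,9 taken => place at 12.
992 hashes to 4; slot 4 is free => place at 4.
Table: [—, —, —, 783, 992, —, —, —, 658, 528, —, 622, 86]

3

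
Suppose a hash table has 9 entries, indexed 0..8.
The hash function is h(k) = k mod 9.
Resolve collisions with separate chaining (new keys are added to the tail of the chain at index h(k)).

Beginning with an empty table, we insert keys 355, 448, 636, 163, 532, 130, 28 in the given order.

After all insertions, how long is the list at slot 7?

355 -> bucket 4
448 -> bucket 7
636 -> bucket 6
163 -> bucket 1
532 -> bucket 1 (collision)
130 -> bucket 4 (collision)
28 -> bucket 1 (collision)
Final buckets:
0: -
1: 163 -> 532 -> 28
2: -
3: -
4: 355 -> 130
5: -
6: 636
7: 448
8: -

1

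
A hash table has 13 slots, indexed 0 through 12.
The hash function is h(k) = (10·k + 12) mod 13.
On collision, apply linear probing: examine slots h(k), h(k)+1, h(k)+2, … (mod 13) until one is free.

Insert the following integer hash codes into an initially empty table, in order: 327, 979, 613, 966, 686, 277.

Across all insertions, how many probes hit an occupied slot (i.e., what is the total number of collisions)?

4

327: h=6 => slot 6
979: h=0 => slot 0
613: h=6, probe 6,7 => slot 7
966: h=0, probe 0,1 => slot 1
686: h=8 => slot 8
277: h=0, probe 0,1,2 => slot 2
Table: [979, 966, 277, ., ., ., 327, 613, 686, ., ., ., .]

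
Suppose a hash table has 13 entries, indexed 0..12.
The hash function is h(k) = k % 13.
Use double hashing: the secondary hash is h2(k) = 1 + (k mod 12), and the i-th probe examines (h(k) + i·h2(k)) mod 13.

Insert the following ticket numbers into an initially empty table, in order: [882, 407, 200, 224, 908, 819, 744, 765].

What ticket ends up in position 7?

882 hashes to 11; slot 11 is free → place at 11.
407 hashes to 4; slot 4 is free → place at 4.
200 hashes to 5; slot 5 is free → place at 5.
224 hashes to 3; slot 3 is free → place at 3.
908 hashes to 11, h2=9; 11 taken → place at 7.
819 hashes to 0; slot 0 is free → place at 0.
744 hashes to 3, h2=1; 3,4,5 taken → place at 6.
765 hashes to 11, h2=10; 11 taken → place at 8.
Table: [819, _, _, 224, 407, 200, 744, 908, 765, _, _, 882, _]

908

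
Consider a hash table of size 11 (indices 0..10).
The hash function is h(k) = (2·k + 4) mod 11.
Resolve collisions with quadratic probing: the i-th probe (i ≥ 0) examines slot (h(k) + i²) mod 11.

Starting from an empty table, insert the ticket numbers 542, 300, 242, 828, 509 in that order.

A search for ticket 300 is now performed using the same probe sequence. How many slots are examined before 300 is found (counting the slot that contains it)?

Insert 542: h=10, slot 10 empty => index 10.
Insert 300: h=10, slot 10 occupied => index 0.
Insert 242: h=4, slot 4 empty => index 4.
Insert 828: h=10, slots 10,0 occupied => index 3.
Insert 509: h=10, slots 10,0,3 occupied => index 8.
Table: [300, ∅, ∅, 828, 242, ∅, ∅, ∅, 509, ∅, 542]
Lookup 300: h=10, probe 10,0 → found at 0.

2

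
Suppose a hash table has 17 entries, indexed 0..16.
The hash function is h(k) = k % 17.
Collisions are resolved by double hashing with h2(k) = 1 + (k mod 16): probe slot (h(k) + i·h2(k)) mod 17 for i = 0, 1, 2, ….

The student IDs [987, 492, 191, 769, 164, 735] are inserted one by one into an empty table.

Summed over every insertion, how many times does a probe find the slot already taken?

987 hashes to 1; slot 1 is free => place at 1.
492 hashes to 16; slot 16 is free => place at 16.
191 hashes to 4; slot 4 is free => place at 4.
769 hashes to 4, h2=2; 4 taken => place at 6.
164 hashes to 11; slot 11 is free => place at 11.
735 hashes to 4, h2=16; 4 taken => place at 3.
Table: [_, 987, _, 735, 191, _, 769, _, _, _, _, 164, _, _, _, _, 492]

2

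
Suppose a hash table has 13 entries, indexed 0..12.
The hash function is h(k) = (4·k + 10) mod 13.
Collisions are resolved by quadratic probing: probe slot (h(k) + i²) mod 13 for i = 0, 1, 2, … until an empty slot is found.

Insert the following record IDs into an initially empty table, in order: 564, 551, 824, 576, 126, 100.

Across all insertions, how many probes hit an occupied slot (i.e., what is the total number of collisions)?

5

564: h=4 -> slot 4
551: h=4, probe 4,5 -> slot 5
824: h=4, probe 4,5,8 -> slot 8
576: h=0 -> slot 0
126: h=7 -> slot 7
100: h=7, probe 7,8,11 -> slot 11
Table: [576, ., ., ., 564, 551, ., 126, 824, ., ., 100, .]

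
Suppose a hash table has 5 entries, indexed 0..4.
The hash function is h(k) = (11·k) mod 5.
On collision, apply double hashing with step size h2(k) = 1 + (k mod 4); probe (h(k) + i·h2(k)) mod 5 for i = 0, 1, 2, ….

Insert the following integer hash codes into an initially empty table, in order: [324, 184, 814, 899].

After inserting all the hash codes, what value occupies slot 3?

899

324 hashes to 4; slot 4 is free -> place at 4.
184 hashes to 4, h2=1; 4 taken -> place at 0.
814 hashes to 4, h2=3; 4 taken -> place at 2.
899 hashes to 4, h2=4; 4 taken -> place at 3.
Table: [184, ., 814, 899, 324]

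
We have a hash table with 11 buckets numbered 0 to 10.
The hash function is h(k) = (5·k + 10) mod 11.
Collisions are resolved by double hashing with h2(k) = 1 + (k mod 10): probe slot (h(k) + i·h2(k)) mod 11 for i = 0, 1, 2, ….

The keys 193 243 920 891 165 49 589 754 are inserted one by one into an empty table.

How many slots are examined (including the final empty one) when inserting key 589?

2

193: h=7 => slot 7
243: h=4 => slot 4
920: h=1 => slot 1
891: h=10 => slot 10
165: h=10, h2=6, probe 10,5 => slot 5
49: h=2 => slot 2
589: h=7, h2=10, probe 7,6 => slot 6
754: h=7, h2=5, probe 7,1,6,0 => slot 0
Table: [754, 920, 49, _, 243, 165, 589, 193, _, _, 891]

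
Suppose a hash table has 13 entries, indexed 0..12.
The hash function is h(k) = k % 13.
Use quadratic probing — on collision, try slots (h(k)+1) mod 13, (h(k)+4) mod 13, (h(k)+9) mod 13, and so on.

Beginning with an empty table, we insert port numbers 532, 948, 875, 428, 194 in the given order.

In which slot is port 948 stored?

532: h=12 → slot 12
948: h=12, probe 12,0 → slot 0
875: h=4 → slot 4
428: h=12, probe 12,0,3 → slot 3
194: h=12, probe 12,0,3,8 → slot 8
Table: [948, ., ., 428, 875, ., ., ., 194, ., ., ., 532]

0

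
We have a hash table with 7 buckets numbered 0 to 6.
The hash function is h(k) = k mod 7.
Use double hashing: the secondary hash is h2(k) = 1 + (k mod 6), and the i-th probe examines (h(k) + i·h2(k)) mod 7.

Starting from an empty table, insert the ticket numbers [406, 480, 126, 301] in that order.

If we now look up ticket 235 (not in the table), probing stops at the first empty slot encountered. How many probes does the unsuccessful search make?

2

406 hashes to 0; slot 0 is free → place at 0.
480 hashes to 4; slot 4 is free → place at 4.
126 hashes to 0, h2=1; 0 taken → place at 1.
301 hashes to 0, h2=2; 0 taken → place at 2.
Table: [406, 126, 301, ., 480, ., .]
Lookup 235: h=4, h2=2, probe 4,6 → slot 6 empty, not found.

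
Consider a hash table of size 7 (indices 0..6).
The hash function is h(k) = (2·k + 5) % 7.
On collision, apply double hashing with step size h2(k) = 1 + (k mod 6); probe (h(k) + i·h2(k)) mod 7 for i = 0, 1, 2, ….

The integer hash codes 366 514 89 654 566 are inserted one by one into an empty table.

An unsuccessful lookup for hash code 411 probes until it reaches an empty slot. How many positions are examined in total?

Insert 366: h=2, slot 2 empty -> index 2.
Insert 514: h=4, slot 4 empty -> index 4.
Insert 89: h=1, slot 1 empty -> index 1.
Insert 654: h=4, h2=1, slot 4 occupied -> index 5.
Insert 566: h=3, slot 3 empty -> index 3.
Table: [∅, 89, 366, 566, 514, 654, ∅]
Lookup 411: h=1, h2=4, probe 1,5,2,6 → slot 6 empty, not found.

4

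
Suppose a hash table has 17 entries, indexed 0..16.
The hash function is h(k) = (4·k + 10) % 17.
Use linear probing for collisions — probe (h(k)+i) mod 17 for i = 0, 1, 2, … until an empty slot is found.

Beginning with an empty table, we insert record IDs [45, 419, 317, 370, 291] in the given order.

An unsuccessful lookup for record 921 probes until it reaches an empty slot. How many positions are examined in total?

45 hashes to 3; slot 3 is free => place at 3.
419 hashes to 3; 3 taken => place at 4.
317 hashes to 3; 3,4 taken => place at 5.
370 hashes to 11; slot 11 is free => place at 11.
291 hashes to 1; slot 1 is free => place at 1.
Table: [—, 291, —, 45, 419, 317, —, —, —, —, —, 370, —, —, —, —, —]
Lookup 921: h=5, probe 5,6 → slot 6 empty, not found.

2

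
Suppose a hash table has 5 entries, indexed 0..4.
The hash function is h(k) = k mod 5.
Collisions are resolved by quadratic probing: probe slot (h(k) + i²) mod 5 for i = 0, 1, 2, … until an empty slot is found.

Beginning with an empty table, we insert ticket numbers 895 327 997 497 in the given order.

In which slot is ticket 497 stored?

1

895 hashes to 0; slot 0 is free => place at 0.
327 hashes to 2; slot 2 is free => place at 2.
997 hashes to 2; 2 taken => place at 3.
497 hashes to 2; 2,3 taken => place at 1.
Table: [895, 497, 327, 997, —]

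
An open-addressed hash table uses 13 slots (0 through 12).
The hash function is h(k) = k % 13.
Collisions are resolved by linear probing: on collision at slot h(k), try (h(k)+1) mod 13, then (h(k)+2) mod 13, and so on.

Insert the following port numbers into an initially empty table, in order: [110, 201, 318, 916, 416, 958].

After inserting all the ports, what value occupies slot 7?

Insert 110: h=6, slot 6 empty → index 6.
Insert 201: h=6, slot 6 occupied → index 7.
Insert 318: h=6, slots 6,7 occupied → index 8.
Insert 916: h=6, slots 6,7,8 occupied → index 9.
Insert 416: h=0, slot 0 empty → index 0.
Insert 958: h=9, slot 9 occupied → index 10.
Table: [416, ∅, ∅, ∅, ∅, ∅, 110, 201, 318, 916, 958, ∅, ∅]

201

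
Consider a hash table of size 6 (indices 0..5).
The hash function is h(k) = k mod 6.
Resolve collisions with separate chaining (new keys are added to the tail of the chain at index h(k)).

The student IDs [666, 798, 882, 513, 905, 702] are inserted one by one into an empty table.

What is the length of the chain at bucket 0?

4

666 -> bucket 0
798 -> bucket 0 (collision)
882 -> bucket 0 (collision)
513 -> bucket 3
905 -> bucket 5
702 -> bucket 0 (collision)
Final buckets:
0: 666 -> 798 -> 882 -> 702
1: ∅
2: ∅
3: 513
4: ∅
5: 905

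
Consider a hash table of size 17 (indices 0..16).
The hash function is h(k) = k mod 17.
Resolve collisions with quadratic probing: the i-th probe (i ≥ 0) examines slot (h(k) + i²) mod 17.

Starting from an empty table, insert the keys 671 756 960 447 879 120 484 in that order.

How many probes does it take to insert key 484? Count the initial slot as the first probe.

Insert 671: h=8, slot 8 empty → index 8.
Insert 756: h=8, slot 8 occupied → index 9.
Insert 960: h=8, slots 8,9 occupied → index 12.
Insert 447: h=5, slot 5 empty → index 5.
Insert 879: h=12, slot 12 occupied → index 13.
Insert 120: h=1, slot 1 empty → index 1.
Insert 484: h=8, slots 8,9,12 occupied → index 0.
Table: [484, 120, ∅, ∅, ∅, 447, ∅, ∅, 671, 756, ∅, ∅, 960, 879, ∅, ∅, ∅]

4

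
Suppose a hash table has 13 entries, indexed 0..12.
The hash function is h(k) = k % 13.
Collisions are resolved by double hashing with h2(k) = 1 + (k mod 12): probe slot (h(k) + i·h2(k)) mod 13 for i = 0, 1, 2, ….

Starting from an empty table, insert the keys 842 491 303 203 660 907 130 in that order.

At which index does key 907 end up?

842 hashes to 10; slot 10 is free => place at 10.
491 hashes to 10, h2=12; 10 taken => place at 9.
303 hashes to 4; slot 4 is free => place at 4.
203 hashes to 8; slot 8 is free => place at 8.
660 hashes to 10, h2=1; 10 taken => place at 11.
907 hashes to 10, h2=8; 10 taken => place at 5.
130 hashes to 0; slot 0 is free => place at 0.
Table: [130, ., ., ., 303, 907, ., ., 203, 491, 842, 660, .]

5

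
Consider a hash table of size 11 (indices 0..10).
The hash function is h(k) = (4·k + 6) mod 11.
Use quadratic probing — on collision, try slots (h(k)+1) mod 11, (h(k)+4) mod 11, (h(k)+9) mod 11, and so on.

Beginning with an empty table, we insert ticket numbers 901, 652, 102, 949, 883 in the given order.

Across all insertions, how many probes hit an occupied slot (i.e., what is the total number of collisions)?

6

901: h=2 -> slot 2
652: h=7 -> slot 7
102: h=7, probe 7,8 -> slot 8
949: h=7, probe 7,8,0 -> slot 0
883: h=7, probe 7,8,0,5 -> slot 5
Table: [949, ∅, 901, ∅, ∅, 883, ∅, 652, 102, ∅, ∅]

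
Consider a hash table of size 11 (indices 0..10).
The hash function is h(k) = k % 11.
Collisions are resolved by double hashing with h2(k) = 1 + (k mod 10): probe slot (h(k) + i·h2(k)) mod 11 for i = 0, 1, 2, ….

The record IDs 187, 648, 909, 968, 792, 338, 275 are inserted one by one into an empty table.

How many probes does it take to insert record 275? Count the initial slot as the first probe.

2

Insert 187: h=0, slot 0 empty -> index 0.
Insert 648: h=10, slot 10 empty -> index 10.
Insert 909: h=7, slot 7 empty -> index 7.
Insert 968: h=0, h2=9, slot 0 occupied -> index 9.
Insert 792: h=0, h2=3, slot 0 occupied -> index 3.
Insert 338: h=8, slot 8 empty -> index 8.
Insert 275: h=0, h2=6, slot 0 occupied -> index 6.
Table: [187, —, —, 792, —, —, 275, 909, 338, 968, 648]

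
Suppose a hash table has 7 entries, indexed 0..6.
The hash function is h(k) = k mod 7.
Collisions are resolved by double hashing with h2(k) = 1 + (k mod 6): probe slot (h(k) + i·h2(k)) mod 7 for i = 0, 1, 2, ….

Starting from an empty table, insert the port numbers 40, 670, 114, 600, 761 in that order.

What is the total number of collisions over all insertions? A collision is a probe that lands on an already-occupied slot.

40: h=5 -> slot 5
670: h=5, h2=5, probe 5,3 -> slot 3
114: h=2 -> slot 2
600: h=5, h2=1, probe 5,6 -> slot 6
761: h=5, h2=6, probe 5,4 -> slot 4
Table: [_, _, 114, 670, 761, 40, 600]

3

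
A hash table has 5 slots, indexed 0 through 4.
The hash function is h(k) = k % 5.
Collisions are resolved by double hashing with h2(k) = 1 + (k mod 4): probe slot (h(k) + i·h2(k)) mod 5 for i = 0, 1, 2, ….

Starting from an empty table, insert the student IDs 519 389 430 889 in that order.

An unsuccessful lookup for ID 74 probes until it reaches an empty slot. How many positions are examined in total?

2

519: h=4 => slot 4
389: h=4, h2=2, probe 4,1 => slot 1
430: h=0 => slot 0
889: h=4, h2=2, probe 4,1,3 => slot 3
Table: [430, 389, -, 889, 519]
Lookup 74: h=4, h2=3, probe 4,2 → slot 2 empty, not found.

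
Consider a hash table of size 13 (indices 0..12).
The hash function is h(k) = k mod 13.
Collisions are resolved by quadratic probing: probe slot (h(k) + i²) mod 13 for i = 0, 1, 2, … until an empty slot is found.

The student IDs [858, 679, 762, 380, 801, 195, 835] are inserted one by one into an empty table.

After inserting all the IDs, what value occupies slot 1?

195

858: h=0 -> slot 0
679: h=3 -> slot 3
762: h=8 -> slot 8
380: h=3, probe 3,4 -> slot 4
801: h=8, probe 8,9 -> slot 9
195: h=0, probe 0,1 -> slot 1
835: h=3, probe 3,4,7 -> slot 7
Table: [858, 195, ., 679, 380, ., ., 835, 762, 801, ., ., .]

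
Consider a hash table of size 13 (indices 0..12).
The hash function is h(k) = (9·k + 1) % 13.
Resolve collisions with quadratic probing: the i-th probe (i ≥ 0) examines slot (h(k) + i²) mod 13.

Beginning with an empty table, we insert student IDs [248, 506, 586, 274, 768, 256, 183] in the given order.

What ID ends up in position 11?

Insert 248: h=10, slot 10 empty → index 10.
Insert 506: h=5, slot 5 empty → index 5.
Insert 586: h=10, slot 10 occupied → index 11.
Insert 274: h=10, slots 10,11 occupied → index 1.
Insert 768: h=10, slots 10,11,1 occupied → index 6.
Insert 256: h=4, slot 4 empty → index 4.
Insert 183: h=10, slots 10,11,1,6 occupied → index 0.
Table: [183, 274, ., ., 256, 506, 768, ., ., ., 248, 586, .]

586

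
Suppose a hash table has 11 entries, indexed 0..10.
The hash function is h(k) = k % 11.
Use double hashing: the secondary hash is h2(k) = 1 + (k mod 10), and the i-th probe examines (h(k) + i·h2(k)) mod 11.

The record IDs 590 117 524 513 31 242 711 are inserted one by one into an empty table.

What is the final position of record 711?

590: h=7 => slot 7
117: h=7, h2=8, probe 7,4 => slot 4
524: h=7, h2=5, probe 7,1 => slot 1
513: h=7, h2=4, probe 7,0 => slot 0
31: h=9 => slot 9
242: h=0, h2=3, probe 0,3 => slot 3
711: h=7, h2=2, probe 7,9,0,2 => slot 2
Table: [513, 524, 711, 242, 117, —, —, 590, —, 31, —]

2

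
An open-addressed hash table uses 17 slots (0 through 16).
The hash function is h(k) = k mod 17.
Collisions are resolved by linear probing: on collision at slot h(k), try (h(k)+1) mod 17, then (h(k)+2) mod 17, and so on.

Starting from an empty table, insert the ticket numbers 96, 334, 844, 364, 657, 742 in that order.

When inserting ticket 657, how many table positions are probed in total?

96: h=11 => slot 11
334: h=11, probe 11,12 => slot 12
844: h=11, probe 11,12,13 => slot 13
364: h=7 => slot 7
657: h=11, probe 11,12,13,14 => slot 14
742: h=11, probe 11,12,13,14,15 => slot 15
Table: [_, _, _, _, _, _, _, 364, _, _, _, 96, 334, 844, 657, 742, _]

4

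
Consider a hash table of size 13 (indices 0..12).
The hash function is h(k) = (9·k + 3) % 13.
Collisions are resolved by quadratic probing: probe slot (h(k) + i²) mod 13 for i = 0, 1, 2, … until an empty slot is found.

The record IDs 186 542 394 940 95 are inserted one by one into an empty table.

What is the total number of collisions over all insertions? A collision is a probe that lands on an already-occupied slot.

Insert 186: h=0, slot 0 empty => index 0.
Insert 542: h=6, slot 6 empty => index 6.
Insert 394: h=0, slot 0 occupied => index 1.
Insert 940: h=0, slots 0,1 occupied => index 4.
Insert 95: h=0, slots 0,1,4 occupied => index 9.
Table: [186, 394, —, —, 940, —, 542, —, —, 95, —, —, —]

6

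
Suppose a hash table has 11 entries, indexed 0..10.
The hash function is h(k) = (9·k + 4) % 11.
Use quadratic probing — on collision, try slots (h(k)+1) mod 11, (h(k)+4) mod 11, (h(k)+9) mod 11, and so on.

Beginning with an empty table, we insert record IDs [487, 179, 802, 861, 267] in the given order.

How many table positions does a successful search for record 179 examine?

487: h=9 => slot 9
179: h=9, probe 9,10 => slot 10
802: h=6 => slot 6
861: h=9, probe 9,10,2 => slot 2
267: h=9, probe 9,10,2,7 => slot 7
Table: [-, -, 861, -, -, -, 802, 267, -, 487, 179]
Lookup 179: h=9, probe 9,10 → found at 10.

2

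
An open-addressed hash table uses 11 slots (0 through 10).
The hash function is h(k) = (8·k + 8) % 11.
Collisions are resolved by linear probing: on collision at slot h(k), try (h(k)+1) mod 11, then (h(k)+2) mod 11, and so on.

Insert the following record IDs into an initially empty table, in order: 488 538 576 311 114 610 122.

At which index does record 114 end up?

488: h=7 → slot 7
538: h=0 → slot 0
576: h=7, probe 7,8 → slot 8
311: h=10 → slot 10
114: h=7, probe 7,8,9 → slot 9
610: h=4 → slot 4
122: h=5 → slot 5
Table: [538, —, —, —, 610, 122, —, 488, 576, 114, 311]

9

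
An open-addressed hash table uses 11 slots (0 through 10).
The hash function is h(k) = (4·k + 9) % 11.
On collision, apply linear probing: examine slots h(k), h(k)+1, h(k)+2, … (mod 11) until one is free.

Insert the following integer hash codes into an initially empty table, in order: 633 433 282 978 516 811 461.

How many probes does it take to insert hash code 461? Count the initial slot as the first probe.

3

Insert 633: h=0, slot 0 empty → index 0.
Insert 433: h=3, slot 3 empty → index 3.
Insert 282: h=4, slot 4 empty → index 4.
Insert 978: h=5, slot 5 empty → index 5.
Insert 516: h=5, slot 5 occupied → index 6.
Insert 811: h=8, slot 8 empty → index 8.
Insert 461: h=5, slots 5,6 occupied → index 7.
Table: [633, —, —, 433, 282, 978, 516, 461, 811, —, —]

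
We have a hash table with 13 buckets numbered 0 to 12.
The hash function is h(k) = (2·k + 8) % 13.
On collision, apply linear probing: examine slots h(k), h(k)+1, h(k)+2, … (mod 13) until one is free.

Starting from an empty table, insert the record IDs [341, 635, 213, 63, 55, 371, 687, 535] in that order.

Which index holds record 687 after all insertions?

Insert 341: h=1, slot 1 empty -> index 1.
Insert 635: h=4, slot 4 empty -> index 4.
Insert 213: h=5, slot 5 empty -> index 5.
Insert 63: h=4, slots 4,5 occupied -> index 6.
Insert 55: h=1, slot 1 occupied -> index 2.
Insert 371: h=9, slot 9 empty -> index 9.
Insert 687: h=4, slots 4,5,6 occupied -> index 7.
Insert 535: h=12, slot 12 empty -> index 12.
Table: [—, 341, 55, —, 635, 213, 63, 687, —, 371, —, —, 535]

7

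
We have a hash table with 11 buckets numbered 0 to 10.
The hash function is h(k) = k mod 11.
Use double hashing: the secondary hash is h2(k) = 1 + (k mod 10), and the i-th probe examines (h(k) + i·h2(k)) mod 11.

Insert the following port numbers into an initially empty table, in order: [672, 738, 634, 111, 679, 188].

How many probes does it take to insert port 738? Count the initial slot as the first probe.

2

Insert 672: h=1, slot 1 empty -> index 1.
Insert 738: h=1, h2=9, slot 1 occupied -> index 10.
Insert 634: h=7, slot 7 empty -> index 7.
Insert 111: h=1, h2=2, slot 1 occupied -> index 3.
Insert 679: h=8, slot 8 empty -> index 8.
Insert 188: h=1, h2=9, slots 1,10,8 occupied -> index 6.
Table: [∅, 672, ∅, 111, ∅, ∅, 188, 634, 679, ∅, 738]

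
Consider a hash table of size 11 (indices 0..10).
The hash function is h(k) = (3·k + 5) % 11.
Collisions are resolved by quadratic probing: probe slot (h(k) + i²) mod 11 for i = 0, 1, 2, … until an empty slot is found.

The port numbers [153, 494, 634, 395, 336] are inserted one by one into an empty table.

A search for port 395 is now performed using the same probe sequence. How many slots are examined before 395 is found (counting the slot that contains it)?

153 hashes to 2; slot 2 is free -> place at 2.
494 hashes to 2; 2 taken -> place at 3.
634 hashes to 4; slot 4 is free -> place at 4.
395 hashes to 2; 2,3 taken -> place at 6.
336 hashes to 1; slot 1 is free -> place at 1.
Table: [∅, 336, 153, 494, 634, ∅, 395, ∅, ∅, ∅, ∅]
Lookup 395: h=2, probe 2,3,6 → found at 6.

3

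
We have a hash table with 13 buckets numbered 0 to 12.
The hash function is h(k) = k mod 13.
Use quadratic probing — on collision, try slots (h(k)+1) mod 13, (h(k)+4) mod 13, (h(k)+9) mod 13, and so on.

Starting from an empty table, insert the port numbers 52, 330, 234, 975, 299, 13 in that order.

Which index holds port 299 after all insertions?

52: h=0 -> slot 0
330: h=5 -> slot 5
234: h=0, probe 0,1 -> slot 1
975: h=0, probe 0,1,4 -> slot 4
299: h=0, probe 0,1,4,9 -> slot 9
13: h=0, probe 0,1,4,9,3 -> slot 3
Table: [52, 234, ., 13, 975, 330, ., ., ., 299, ., ., .]

9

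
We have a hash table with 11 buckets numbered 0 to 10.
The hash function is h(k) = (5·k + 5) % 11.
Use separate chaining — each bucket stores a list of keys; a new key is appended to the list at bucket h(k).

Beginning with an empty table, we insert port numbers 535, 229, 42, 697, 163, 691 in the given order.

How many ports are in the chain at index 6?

4

535 -> bucket 7
229 -> bucket 6
42 -> bucket 6 (collision)
697 -> bucket 3
163 -> bucket 6 (collision)
691 -> bucket 6 (collision)
Final buckets:
0: -
1: -
2: -
3: 697
4: -
5: -
6: 229 -> 42 -> 163 -> 691
7: 535
8: -
9: -
10: -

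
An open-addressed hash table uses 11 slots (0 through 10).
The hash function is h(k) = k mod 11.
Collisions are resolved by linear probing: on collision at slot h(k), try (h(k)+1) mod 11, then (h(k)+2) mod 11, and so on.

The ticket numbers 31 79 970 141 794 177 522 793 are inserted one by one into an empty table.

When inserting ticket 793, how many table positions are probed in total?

Insert 31: h=9, slot 9 empty → index 9.
Insert 79: h=2, slot 2 empty → index 2.
Insert 970: h=2, slot 2 occupied → index 3.
Insert 141: h=9, slot 9 occupied → index 10.
Insert 794: h=2, slots 2,3 occupied → index 4.
Insert 177: h=1, slot 1 empty → index 1.
Insert 522: h=5, slot 5 empty → index 5.
Insert 793: h=1, slots 1,2,3,4,5 occupied → index 6.
Table: [_, 177, 79, 970, 794, 522, 793, _, _, 31, 141]

6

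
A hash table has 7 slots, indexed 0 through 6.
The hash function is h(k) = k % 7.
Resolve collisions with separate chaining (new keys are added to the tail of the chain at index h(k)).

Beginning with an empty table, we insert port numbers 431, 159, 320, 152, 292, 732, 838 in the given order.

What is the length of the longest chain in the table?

Insert 431: h=4, bucket 4 empty -> new chain.
Insert 159: h=5, bucket 5 empty -> new chain.
Insert 320: h=5, bucket 5 nonempty -> append to chain.
Insert 152: h=5, bucket 5 nonempty -> append to chain.
Insert 292: h=5, bucket 5 nonempty -> append to chain.
Insert 732: h=4, bucket 4 nonempty -> append to chain.
Insert 838: h=5, bucket 5 nonempty -> append to chain.
Final buckets:
0: —
1: —
2: —
3: —
4: 431 -> 732
5: 159 -> 320 -> 152 -> 292 -> 838
6: —

5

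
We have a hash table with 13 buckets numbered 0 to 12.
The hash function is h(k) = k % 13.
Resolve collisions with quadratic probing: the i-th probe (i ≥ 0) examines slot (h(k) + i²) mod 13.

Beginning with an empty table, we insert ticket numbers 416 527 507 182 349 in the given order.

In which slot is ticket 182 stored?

4

416: h=0 => slot 0
527: h=7 => slot 7
507: h=0, probe 0,1 => slot 1
182: h=0, probe 0,1,4 => slot 4
349: h=11 => slot 11
Table: [416, 507, —, —, 182, —, —, 527, —, —, —, 349, —]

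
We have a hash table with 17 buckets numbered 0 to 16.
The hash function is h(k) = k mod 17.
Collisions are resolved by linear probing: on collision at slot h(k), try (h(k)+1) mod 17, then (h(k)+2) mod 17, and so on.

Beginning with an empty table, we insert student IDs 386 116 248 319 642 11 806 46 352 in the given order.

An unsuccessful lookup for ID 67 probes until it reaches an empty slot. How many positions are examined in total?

386 hashes to 12; slot 12 is free -> place at 12.
116 hashes to 14; slot 14 is free -> place at 14.
248 hashes to 10; slot 10 is free -> place at 10.
319 hashes to 13; slot 13 is free -> place at 13.
642 hashes to 13; 13,14 taken -> place at 15.
11 hashes to 11; slot 11 is free -> place at 11.
806 hashes to 7; slot 7 is free -> place at 7.
46 hashes to 12; 12,13,14,15 taken -> place at 16.
352 hashes to 12; 12,13,14,15,16 taken -> place at 0.
Table: [352, ., ., ., ., ., ., 806, ., ., 248, 11, 386, 319, 116, 642, 46]
Lookup 67: h=16, probe 16,0,1 → slot 1 empty, not found.

3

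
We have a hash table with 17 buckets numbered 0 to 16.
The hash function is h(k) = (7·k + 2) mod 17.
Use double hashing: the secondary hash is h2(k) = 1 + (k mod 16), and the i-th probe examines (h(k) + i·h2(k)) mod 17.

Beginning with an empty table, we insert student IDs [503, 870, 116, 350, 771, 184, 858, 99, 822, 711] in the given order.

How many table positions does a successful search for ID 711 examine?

Insert 503: h=4, slot 4 empty => index 4.
Insert 870: h=6, slot 6 empty => index 6.
Insert 116: h=15, slot 15 empty => index 15.
Insert 350: h=4, h2=15, slot 4 occupied => index 2.
Insert 771: h=10, slot 10 empty => index 10.
Insert 184: h=15, h2=9, slot 15 occupied => index 7.
Insert 858: h=7, h2=11, slot 7 occupied => index 1.
Insert 99: h=15, h2=4, slots 15,2,6,10 occupied => index 14.
Insert 822: h=10, h2=7, slot 10 occupied => index 0.
Insert 711: h=15, h2=8, slots 15,6,14 occupied => index 5.
Table: [822, 858, 350, —, 503, 711, 870, 184, —, —, 771, —, —, —, 99, 116, —]
Lookup 711: h=15, h2=8, probe 15,6,14,5 → found at 5.

4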